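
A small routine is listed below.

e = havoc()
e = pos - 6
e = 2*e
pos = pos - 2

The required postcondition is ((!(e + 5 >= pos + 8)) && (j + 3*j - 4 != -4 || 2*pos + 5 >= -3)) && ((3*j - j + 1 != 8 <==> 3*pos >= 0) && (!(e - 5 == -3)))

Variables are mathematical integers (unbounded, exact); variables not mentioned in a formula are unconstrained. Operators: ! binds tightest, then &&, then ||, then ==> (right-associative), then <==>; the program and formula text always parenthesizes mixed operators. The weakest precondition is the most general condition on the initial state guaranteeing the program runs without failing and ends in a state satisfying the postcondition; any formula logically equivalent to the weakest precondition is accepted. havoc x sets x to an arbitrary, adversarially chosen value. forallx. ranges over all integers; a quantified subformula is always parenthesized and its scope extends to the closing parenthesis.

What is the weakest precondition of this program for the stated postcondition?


Working backward. After the program, the postcondition ((!(e + 5 >= pos + 8)) && (j + 3*j - 4 != -4 || 2*pos + 5 >= -3)) && ((3*j - j + 1 != 8 <==> 3*pos >= 0) && (!(e - 5 == -3))) must hold; in canonical form it is (!(e >= pos + 3)) && (4*j != 0 || 2*pos >= -8) && (2*j != 7 <==> 3*pos >= 0) && (!(e == 2)).
Before pos := pos - 2: (!(e >= pos + 1)) && (4*j != 0 || 2*pos >= -4) && (2*j != 7 <==> 3*pos >= 6) && (!(e == 2))
Before e := 2*e: (!(2*e >= pos + 1)) && (4*j != 0 || 2*pos >= -4) && (2*j != 7 <==> 3*pos >= 6) && (!(2*e == 2))
Before e := pos - 6: (!(pos >= 13)) && (4*j != 0 || 2*pos >= -4) && (2*j != 7 <==> 3*pos >= 6) && (!(2*pos == 14))
Before havoc e: (!(pos >= 13)) && (4*j != 0 || 2*pos >= -4) && (2*j != 7 <==> 3*pos >= 6) && (!(2*pos == 14))
Answer: WP = (!(pos >= 13)) && (4*j != 0 || 2*pos >= -4) && (2*j != 7 <==> 3*pos >= 6) && (!(2*pos == 14))


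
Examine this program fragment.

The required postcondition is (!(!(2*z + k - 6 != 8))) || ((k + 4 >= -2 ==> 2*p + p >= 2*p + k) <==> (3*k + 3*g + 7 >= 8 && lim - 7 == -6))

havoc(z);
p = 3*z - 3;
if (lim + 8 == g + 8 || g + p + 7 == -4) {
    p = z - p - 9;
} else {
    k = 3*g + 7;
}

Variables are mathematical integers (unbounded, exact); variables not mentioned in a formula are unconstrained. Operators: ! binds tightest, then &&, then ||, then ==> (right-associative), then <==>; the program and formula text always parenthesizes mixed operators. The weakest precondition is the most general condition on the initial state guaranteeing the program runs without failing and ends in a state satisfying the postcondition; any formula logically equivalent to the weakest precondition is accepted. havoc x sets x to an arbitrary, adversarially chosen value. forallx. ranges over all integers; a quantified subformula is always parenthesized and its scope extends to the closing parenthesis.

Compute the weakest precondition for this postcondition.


Working backward. After the program, the postcondition (!(!(2*z + k - 6 != 8))) || ((k + 4 >= -2 ==> 2*p + p >= 2*p + k) <==> (3*k + 3*g + 7 >= 8 && lim - 7 == -6)) must hold; in canonical form it is k + 2*z != 14 || ((k >= -6 ==> p >= k) <==> (3*g + 3*k >= 1 && lim == 1)).
Then branch requires k + 2*z != 14 || ((k >= -6 ==> z >= k + p + 9) <==> (3*g + 3*k >= 1 && lim == 1)); else branch requires 3*g + 2*z != 7 || ((3*g >= -13 ==> p >= 3*g + 7) <==> (12*g >= -20 && lim == 1)).
Before the if: ((lim == g || g + p == -11) ==> (k + 2*z != 14 || ((k >= -6 ==> z >= k + p + 9) <==> (3*g + 3*k >= 1 && lim == 1)))) && ((!(lim == g || g + p == -11)) ==> (3*g + 2*z != 7 || ((3*g >= -13 ==> p >= 3*g + 7) <==> (12*g >= -20 && lim == 1))))
Before p := 3*z - 3: ((lim == g || g + 3*z == -8) ==> (k + 2*z != 14 || ((k >= -6 ==> k + 2*z <= -6) <==> (3*g + 3*k >= 1 && lim == 1)))) && ((!(lim == g || g + 3*z == -8)) ==> (3*g + 2*z != 7 || ((3*g >= -13 ==> 3*z >= 3*g + 10) <==> (12*g >= -20 && lim == 1))))
Before havoc z: forall z_1. (((lim == g || g + 3*z_1 == -8) ==> (k + 2*z_1 != 14 || ((k >= -6 ==> k + 2*z_1 <= -6) <==> (3*g + 3*k >= 1 && lim == 1)))) && ((!(lim == g || g + 3*z_1 == -8)) ==> (3*g + 2*z_1 != 7 || ((3*g >= -13 ==> 3*z_1 >= 3*g + 10) <==> (12*g >= -20 && lim == 1)))))
Answer: WP = forall z_1. (((lim == g || g + 3*z_1 == -8) ==> (k + 2*z_1 != 14 || ((k >= -6 ==> k + 2*z_1 <= -6) <==> (3*g + 3*k >= 1 && lim == 1)))) && ((!(lim == g || g + 3*z_1 == -8)) ==> (3*g + 2*z_1 != 7 || ((3*g >= -13 ==> 3*z_1 >= 3*g + 10) <==> (12*g >= -20 && lim == 1)))))


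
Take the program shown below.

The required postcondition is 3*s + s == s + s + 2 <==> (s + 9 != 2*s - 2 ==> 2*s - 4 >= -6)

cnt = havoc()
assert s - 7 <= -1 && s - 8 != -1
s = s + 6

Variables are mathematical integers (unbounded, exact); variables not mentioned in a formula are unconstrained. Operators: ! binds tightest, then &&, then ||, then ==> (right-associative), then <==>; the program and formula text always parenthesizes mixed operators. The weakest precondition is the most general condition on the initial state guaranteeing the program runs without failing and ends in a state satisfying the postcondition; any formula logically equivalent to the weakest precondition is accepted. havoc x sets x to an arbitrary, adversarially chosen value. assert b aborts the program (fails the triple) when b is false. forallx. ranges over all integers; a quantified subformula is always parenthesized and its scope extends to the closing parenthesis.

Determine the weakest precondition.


Working backward. After the program, the postcondition 3*s + s == s + s + 2 <==> (s + 9 != 2*s - 2 ==> 2*s - 4 >= -6) must hold; in canonical form it is 2*s == 2 <==> (s != 11 ==> 2*s >= -2).
Before s := s + 6: 2*s == -10 <==> (s != 5 ==> 2*s >= -14)
Before assert s - 7 <= -1 && s - 8 != -1: s <= 6 && s != 7 && (2*s == -10 <==> (s != 5 ==> 2*s >= -14))
Before havoc cnt: s <= 6 && s != 7 && (2*s == -10 <==> (s != 5 ==> 2*s >= -14))
Answer: WP = s <= 6 && s != 7 && (2*s == -10 <==> (s != 5 ==> 2*s >= -14))


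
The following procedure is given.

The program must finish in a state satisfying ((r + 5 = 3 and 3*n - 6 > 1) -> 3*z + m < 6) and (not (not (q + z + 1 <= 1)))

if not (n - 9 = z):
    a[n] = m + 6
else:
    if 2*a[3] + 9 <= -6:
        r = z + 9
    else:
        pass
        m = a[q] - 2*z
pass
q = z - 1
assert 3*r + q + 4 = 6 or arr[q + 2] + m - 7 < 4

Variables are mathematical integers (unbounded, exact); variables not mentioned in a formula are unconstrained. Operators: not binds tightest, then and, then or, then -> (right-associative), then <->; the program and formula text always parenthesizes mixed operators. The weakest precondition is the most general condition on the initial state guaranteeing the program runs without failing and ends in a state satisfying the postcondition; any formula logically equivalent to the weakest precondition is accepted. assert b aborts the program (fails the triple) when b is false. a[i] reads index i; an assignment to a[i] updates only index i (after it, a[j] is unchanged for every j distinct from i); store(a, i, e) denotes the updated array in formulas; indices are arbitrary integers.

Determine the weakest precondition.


Working backward. After the program, the postcondition ((r + 5 = 3 and 3*n - 6 > 1) -> 3*z + m < 6) and (not (not (q + z + 1 <= 1))) must hold; in canonical form it is ((r = -2 and 3*n > 7) -> m + 3*z < 6) and q + z <= 0.
Before assert 3*r + q + 4 = 6 or arr[q + 2] + m - 7 < 4: (q + 3*r = 2 or arr[q + 2] + m < 11) and ((r = -2 and 3*n > 7) -> m + 3*z < 6) and q + z <= 0
Before q := z - 1: (3*r + z = 3 or arr[z + 1] + m < 11) and ((r = -2 and 3*n > 7) -> m + 3*z < 6) and 2*z <= 1
Before skip: (3*r + z = 3 or arr[z + 1] + m < 11) and ((r = -2 and 3*n > 7) -> m + 3*z < 6) and 2*z <= 1
Then branch requires (3*r + z = 3 or arr[z + 1] + m < 11) and ((r = -2 and 3*n > 7) -> m + 3*z < 6) and 2*z <= 1; else branch requires (2*a[3] <= -15 -> ((4*z = -24 or arr[z + 1] + m < 11) and ((z = -11 and 3*n > 7) -> m + 3*z < 6) and 2*z <= 1)) and ((not (2*a[3] <= -15)) -> ((3*r + z = 3 or a[q] + arr[z + 1] < 2*z + 11) and ((r = -2 and 3*n > 7) -> a[q] + z < 6) and 2*z <= 1)).
Before the if: ((not (n = z + 9)) -> ((3*r + z = 3 or arr[z + 1] + m < 11) and ((r = -2 and 3*n > 7) -> m + 3*z < 6) and 2*z <= 1)) and (n = z + 9 -> ((2*a[3] <= -15 -> ((4*z = -24 or arr[z + 1] + m < 11) and ((z = -11 and 3*n > 7) -> m + 3*z < 6) and 2*z <= 1)) and ((not (2*a[3] <= -15)) -> ((3*r + z = 3 or a[q] + arr[z + 1] < 2*z + 11) and ((r = -2 and 3*n > 7) -> a[q] + z < 6) and 2*z <= 1))))
Answer: WP = ((not (n = z + 9)) -> ((3*r + z = 3 or arr[z + 1] + m < 11) and ((r = -2 and 3*n > 7) -> m + 3*z < 6) and 2*z <= 1)) and (n = z + 9 -> ((2*a[3] <= -15 -> ((4*z = -24 or arr[z + 1] + m < 11) and ((z = -11 and 3*n > 7) -> m + 3*z < 6) and 2*z <= 1)) and ((not (2*a[3] <= -15)) -> ((3*r + z = 3 or a[q] + arr[z + 1] < 2*z + 11) and ((r = -2 and 3*n > 7) -> a[q] + z < 6) and 2*z <= 1))))


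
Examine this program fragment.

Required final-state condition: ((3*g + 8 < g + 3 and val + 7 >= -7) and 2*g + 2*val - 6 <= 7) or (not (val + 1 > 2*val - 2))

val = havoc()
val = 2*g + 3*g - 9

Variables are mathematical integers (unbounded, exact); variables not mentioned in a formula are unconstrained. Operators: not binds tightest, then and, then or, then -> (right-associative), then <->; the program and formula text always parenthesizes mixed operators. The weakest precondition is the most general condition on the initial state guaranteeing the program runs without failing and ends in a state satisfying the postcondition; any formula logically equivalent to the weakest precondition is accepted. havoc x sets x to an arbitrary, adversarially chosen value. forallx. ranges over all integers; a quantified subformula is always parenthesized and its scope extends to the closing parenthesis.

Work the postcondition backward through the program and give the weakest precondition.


Working backward. After the program, the postcondition ((3*g + 8 < g + 3 and val + 7 >= -7) and 2*g + 2*val - 6 <= 7) or (not (val + 1 > 2*val - 2)) must hold; in canonical form it is (2*g < -5 and val >= -14 and 2*g + 2*val <= 13) or (not (val < 3)).
Before val := 2*g + 3*g - 9: (2*g < -5 and 5*g >= -5 and 12*g <= 31) or (not (5*g < 12))
Before havoc val: (2*g < -5 and 5*g >= -5 and 12*g <= 31) or (not (5*g < 12))
Answer: WP = (2*g < -5 and 5*g >= -5 and 12*g <= 31) or (not (5*g < 12))


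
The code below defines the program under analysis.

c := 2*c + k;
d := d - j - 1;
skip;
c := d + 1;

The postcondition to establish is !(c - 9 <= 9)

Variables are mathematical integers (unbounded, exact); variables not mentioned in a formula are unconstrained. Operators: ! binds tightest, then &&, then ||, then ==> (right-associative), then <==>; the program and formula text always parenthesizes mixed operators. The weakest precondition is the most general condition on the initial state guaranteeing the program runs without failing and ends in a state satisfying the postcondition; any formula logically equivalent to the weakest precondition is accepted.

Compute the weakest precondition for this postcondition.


Working backward. After the program, the postcondition !(c - 9 <= 9) must hold; in canonical form it is !(c <= 18).
Before c := d + 1: !(d <= 17)
Before skip: !(d <= 17)
Before d := d - j - 1: !(d <= j + 18)
Before c := 2*c + k: !(d <= j + 18)
Answer: WP = !(d <= j + 18)


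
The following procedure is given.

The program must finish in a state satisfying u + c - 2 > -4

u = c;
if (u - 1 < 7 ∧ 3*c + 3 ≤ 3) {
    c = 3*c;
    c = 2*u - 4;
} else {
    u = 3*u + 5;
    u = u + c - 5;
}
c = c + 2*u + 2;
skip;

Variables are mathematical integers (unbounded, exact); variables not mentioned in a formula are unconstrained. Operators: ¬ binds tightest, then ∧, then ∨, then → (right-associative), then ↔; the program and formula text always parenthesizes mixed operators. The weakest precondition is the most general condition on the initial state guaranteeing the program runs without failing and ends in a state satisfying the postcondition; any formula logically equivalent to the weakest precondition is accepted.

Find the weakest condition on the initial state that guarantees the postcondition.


Working backward. After the program, the postcondition u + c - 2 > -4 must hold; in canonical form it is c + u > -2.
Before skip: c + u > -2
Before c := c + 2*u + 2: c + 3*u > -4
Then branch requires 5*u > 0; else branch requires 4*c + 9*u > -4.
Before the if: ((u < 8 ∧ 3*c ≤ 0) → 5*u > 0) ∧ ((¬(u < 8 ∧ 3*c ≤ 0)) → 4*c + 9*u > -4)
Before u := c: ((c < 8 ∧ 3*c ≤ 0) → 5*c > 0) ∧ ((¬(c < 8 ∧ 3*c ≤ 0)) → 13*c > -4)
Answer: WP = ((c < 8 ∧ 3*c ≤ 0) → 5*c > 0) ∧ ((¬(c < 8 ∧ 3*c ≤ 0)) → 13*c > -4)


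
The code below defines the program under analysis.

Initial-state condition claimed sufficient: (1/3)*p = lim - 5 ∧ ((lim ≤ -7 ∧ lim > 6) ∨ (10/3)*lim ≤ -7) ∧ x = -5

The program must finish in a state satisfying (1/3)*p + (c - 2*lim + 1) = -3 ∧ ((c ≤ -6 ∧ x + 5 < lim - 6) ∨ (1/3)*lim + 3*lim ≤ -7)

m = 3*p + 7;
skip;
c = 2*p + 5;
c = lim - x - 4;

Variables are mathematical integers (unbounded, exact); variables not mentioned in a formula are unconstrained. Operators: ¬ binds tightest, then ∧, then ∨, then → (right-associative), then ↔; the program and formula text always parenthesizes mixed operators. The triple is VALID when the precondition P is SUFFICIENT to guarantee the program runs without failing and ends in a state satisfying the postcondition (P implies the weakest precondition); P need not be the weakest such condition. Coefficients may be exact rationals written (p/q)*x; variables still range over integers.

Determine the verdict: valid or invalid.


Working backward. After the program, the postcondition (1/3)*p + (c - 2*lim + 1) = -3 ∧ ((c ≤ -6 ∧ x + 5 < lim - 6) ∨ (1/3)*lim + 3*lim ≤ -7) must hold; in canonical form it is c + (1/3)*p = 2*lim - 4 ∧ ((c ≤ -6 ∧ x < lim - 11) ∨ (10/3)*lim ≤ -7).
Before c := lim - x - 4: (1/3)*p = lim + x ∧ ((lim ≤ x - 2 ∧ x < lim - 11) ∨ (10/3)*lim ≤ -7)
Before c := 2*p + 5: (1/3)*p = lim + x ∧ ((lim ≤ x - 2 ∧ x < lim - 11) ∨ (10/3)*lim ≤ -7)
Before skip: (1/3)*p = lim + x ∧ ((lim ≤ x - 2 ∧ x < lim - 11) ∨ (10/3)*lim ≤ -7)
Before m := 3*p + 7: (1/3)*p = lim + x ∧ ((lim ≤ x - 2 ∧ x < lim - 11) ∨ (10/3)*lim ≤ -7)
The weakest precondition is (1/3)*p = lim + x ∧ ((lim ≤ x - 2 ∧ x < lim - 11) ∨ (10/3)*lim ≤ -7).
Check whether (1/3)*p = lim - 5 ∧ ((lim ≤ -7 ∧ lim > 6) ∨ (10/3)*lim ≤ -7) ∧ x = -5 implies it.
Every state satisfying the precondition satisfies the weakest precondition: the implication holds.
Answer: valid


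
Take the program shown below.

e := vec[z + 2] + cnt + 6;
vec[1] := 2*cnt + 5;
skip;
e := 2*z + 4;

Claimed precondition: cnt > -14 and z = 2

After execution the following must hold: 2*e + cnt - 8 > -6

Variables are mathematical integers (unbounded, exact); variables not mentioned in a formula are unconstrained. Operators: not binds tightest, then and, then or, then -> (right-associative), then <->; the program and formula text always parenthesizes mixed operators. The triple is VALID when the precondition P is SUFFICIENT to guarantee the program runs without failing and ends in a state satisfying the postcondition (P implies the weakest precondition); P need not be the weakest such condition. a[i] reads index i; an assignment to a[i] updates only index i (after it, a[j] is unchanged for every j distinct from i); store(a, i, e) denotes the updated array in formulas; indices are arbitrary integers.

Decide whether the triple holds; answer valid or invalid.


Working backward. After the program, the postcondition 2*e + cnt - 8 > -6 must hold; in canonical form it is cnt + 2*e > 2.
Before e := 2*z + 4: cnt + 4*z > -6
Before skip: cnt + 4*z > -6
Before vec[1] := 2*cnt + 5: cnt + 4*z > -6
Before e := vec[z + 2] + cnt + 6: cnt + 4*z > -6
The weakest precondition is cnt + 4*z > -6.
Check whether cnt > -14 and z = 2 implies it.
Every state satisfying the precondition satisfies the weakest precondition: the implication holds.
Answer: valid


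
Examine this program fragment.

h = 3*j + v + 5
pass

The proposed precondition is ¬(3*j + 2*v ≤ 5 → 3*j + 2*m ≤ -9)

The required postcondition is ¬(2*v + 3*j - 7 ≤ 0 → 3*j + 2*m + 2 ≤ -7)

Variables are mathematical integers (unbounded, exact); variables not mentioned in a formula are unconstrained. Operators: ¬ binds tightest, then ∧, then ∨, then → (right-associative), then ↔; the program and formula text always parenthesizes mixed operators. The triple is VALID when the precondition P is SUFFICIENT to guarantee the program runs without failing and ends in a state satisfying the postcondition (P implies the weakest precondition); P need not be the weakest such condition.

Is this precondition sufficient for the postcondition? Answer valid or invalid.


Working backward. After the program, the postcondition ¬(2*v + 3*j - 7 ≤ 0 → 3*j + 2*m + 2 ≤ -7) must hold; in canonical form it is ¬(3*j + 2*v ≤ 7 → 3*j + 2*m ≤ -9).
Before skip: ¬(3*j + 2*v ≤ 7 → 3*j + 2*m ≤ -9)
Before h := 3*j + v + 5: ¬(3*j + 2*v ≤ 7 → 3*j + 2*m ≤ -9)
The weakest precondition is ¬(3*j + 2*v ≤ 7 → 3*j + 2*m ≤ -9).
Check whether ¬(3*j + 2*v ≤ 5 → 3*j + 2*m ≤ -9) implies it.
Every state satisfying the precondition satisfies the weakest precondition: the implication holds.
Answer: valid


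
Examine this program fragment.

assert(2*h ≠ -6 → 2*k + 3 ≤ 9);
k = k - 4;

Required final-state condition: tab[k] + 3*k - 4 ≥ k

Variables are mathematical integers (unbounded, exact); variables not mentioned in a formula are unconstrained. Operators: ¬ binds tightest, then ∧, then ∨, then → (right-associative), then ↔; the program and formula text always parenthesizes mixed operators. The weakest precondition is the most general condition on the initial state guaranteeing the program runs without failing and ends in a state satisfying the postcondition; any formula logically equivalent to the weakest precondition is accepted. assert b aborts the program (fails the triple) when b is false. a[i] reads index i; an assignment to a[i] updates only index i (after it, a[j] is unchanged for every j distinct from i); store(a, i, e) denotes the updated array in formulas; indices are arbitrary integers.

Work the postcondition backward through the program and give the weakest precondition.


Working backward. After the program, the postcondition tab[k] + 3*k - 4 ≥ k must hold; in canonical form it is tab[k] + 2*k ≥ 4.
Before k := k - 4: tab[k - 4] + 2*k ≥ 12
Before assert 2*h ≠ -6 → 2*k + 3 ≤ 9: (2*h ≠ -6 → 2*k ≤ 6) ∧ tab[k - 4] + 2*k ≥ 12
Answer: WP = (2*h ≠ -6 → 2*k ≤ 6) ∧ tab[k - 4] + 2*k ≥ 12


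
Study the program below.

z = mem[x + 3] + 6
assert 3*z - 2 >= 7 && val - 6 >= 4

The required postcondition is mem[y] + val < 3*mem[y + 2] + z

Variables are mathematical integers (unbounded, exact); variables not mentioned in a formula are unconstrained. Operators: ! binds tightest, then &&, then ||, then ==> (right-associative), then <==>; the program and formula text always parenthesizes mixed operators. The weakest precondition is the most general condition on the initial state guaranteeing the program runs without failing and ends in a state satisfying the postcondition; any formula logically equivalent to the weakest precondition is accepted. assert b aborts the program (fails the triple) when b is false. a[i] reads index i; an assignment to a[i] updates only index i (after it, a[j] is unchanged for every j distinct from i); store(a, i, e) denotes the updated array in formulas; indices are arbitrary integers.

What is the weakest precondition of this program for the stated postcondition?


Working backward. After the program, mem[y] + val < 3*mem[y + 2] + z must hold.
Before assert 3*z - 2 >= 7 && val - 6 >= 4: 3*z >= 9 && val >= 10 && mem[y] + val < 3*mem[y + 2] + z
Before z := mem[x + 3] + 6: 3*mem[x + 3] >= -9 && val >= 10 && mem[y] + val < mem[x + 3] + 3*mem[y + 2] + 6
Answer: WP = 3*mem[x + 3] >= -9 && val >= 10 && mem[y] + val < mem[x + 3] + 3*mem[y + 2] + 6


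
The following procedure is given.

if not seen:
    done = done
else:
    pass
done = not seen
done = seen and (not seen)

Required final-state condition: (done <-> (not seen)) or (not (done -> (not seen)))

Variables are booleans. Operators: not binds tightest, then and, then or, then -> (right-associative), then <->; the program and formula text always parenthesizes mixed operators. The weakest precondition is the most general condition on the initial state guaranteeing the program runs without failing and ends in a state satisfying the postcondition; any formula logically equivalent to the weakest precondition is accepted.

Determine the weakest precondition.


Working backward. After the program, (done <-> (not seen)) or (not (done -> (not seen))) must hold.
Before done := seen and (not seen): seen
Before done := not seen: seen
Then branch requires seen; else branch requires seen.
Before the if: (not seen) -> seen
Answer: WP = (not seen) -> seen


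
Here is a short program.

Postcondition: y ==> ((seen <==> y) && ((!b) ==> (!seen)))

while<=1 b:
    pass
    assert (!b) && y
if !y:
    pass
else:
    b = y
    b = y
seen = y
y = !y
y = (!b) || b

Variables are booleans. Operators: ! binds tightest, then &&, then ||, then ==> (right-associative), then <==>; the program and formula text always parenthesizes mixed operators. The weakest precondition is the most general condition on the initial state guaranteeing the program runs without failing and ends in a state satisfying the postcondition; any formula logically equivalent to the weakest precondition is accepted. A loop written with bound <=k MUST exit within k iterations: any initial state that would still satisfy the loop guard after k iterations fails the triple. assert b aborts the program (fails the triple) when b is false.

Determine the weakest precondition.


Working backward. After the program, y ==> ((seen <==> y) && ((!b) ==> (!seen))) must hold.
Before y := (!b) || b: seen && ((!b) ==> (!seen))
Before y := !y: seen && ((!b) ==> (!seen))
Before seen := y: y && ((!b) ==> (!y))
Then branch requires y && ((!b) ==> (!y)); else branch requires y.
Before the if: (!y) ==> (y && ((!b) ==> (!y)))
Before the loop (bound <=1), unroll the exhaustion recursion (WP_0 = exit-now case; WP_j = one more guarded iteration, up to j = 1):
  WP_0: (!b) && ((!y) ==> (y && ((!b) ==> (!y))))
  WP_1: (b ==> ((!b) && y && ((!y) ==> (y && ((!b) ==> (!y)))))) && ((!b) ==> ((!y) ==> (y && ((!b) ==> (!y)))))
So before the loop: (b ==> ((!b) && y && ((!y) ==> (y && ((!b) ==> (!y)))))) && ((!b) ==> ((!y) ==> (y && ((!b) ==> (!y)))))
Answer: WP = (b ==> ((!b) && y && ((!y) ==> (y && ((!b) ==> (!y)))))) && ((!b) ==> ((!y) ==> (y && ((!b) ==> (!y)))))


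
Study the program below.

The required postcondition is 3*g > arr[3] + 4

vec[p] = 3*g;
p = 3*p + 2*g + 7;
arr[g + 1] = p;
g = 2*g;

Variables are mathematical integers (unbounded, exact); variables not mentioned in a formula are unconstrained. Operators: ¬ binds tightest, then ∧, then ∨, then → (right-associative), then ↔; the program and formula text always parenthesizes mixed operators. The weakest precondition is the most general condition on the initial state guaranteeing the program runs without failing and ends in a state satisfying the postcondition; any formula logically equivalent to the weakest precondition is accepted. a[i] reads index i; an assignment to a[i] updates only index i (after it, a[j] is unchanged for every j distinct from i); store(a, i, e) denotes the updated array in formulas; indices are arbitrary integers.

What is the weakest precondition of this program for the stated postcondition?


Working backward. After the program, 3*g > arr[3] + 4 must hold.
Before g := 2*g: 6*g > arr[3] + 4
Before arr[g + 1] := p: 6*g > store(arr, g + 1, p)[3] + 4
Before p := 3*p + 2*g + 7: 6*g > store(arr, g + 1, 2*g + 3*p + 7)[3] + 4
Before vec[p] := 3*g: 6*g > store(arr, g + 1, 2*g + 3*p + 7)[3] + 4
Answer: WP = 6*g > store(arr, g + 1, 2*g + 3*p + 7)[3] + 4


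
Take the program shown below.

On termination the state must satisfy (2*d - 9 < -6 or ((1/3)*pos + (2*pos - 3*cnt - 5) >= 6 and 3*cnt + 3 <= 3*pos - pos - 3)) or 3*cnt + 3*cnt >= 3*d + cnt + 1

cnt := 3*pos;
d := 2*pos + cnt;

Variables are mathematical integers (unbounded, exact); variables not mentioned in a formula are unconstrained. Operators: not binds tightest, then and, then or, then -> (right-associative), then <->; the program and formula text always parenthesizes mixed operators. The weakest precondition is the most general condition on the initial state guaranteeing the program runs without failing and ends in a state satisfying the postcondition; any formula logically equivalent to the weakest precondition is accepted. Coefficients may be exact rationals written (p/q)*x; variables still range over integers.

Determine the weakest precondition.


Working backward. After the program, the postcondition (2*d - 9 < -6 or ((1/3)*pos + (2*pos - 3*cnt - 5) >= 6 and 3*cnt + 3 <= 3*pos - pos - 3)) or 3*cnt + 3*cnt >= 3*d + cnt + 1 must hold; in canonical form it is 2*d < 3 or ((7/3)*pos >= 3*cnt + 11 and 3*cnt <= 2*pos - 6) or 5*cnt >= 3*d + 1.
Before d := 2*pos + cnt: 2*cnt + 4*pos < 3 or ((7/3)*pos >= 3*cnt + 11 and 3*cnt <= 2*pos - 6) or 2*cnt >= 6*pos + 1
Before cnt := 3*pos: 10*pos < 3 or ((20/3)*pos <= -11 and 7*pos <= -6)
Answer: WP = 10*pos < 3 or ((20/3)*pos <= -11 and 7*pos <= -6)


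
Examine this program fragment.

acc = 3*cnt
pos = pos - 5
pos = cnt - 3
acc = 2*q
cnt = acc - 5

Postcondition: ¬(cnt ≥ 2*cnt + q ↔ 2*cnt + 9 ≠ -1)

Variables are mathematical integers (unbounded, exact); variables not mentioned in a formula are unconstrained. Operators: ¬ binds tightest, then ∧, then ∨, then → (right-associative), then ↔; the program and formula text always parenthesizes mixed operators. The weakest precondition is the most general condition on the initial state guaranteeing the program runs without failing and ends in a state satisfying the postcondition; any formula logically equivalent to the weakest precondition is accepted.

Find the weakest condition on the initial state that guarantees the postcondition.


Working backward. After the program, the postcondition ¬(cnt ≥ 2*cnt + q ↔ 2*cnt + 9 ≠ -1) must hold; in canonical form it is ¬(cnt + q ≤ 0 ↔ 2*cnt ≠ -10).
Before cnt := acc - 5: ¬(acc + q ≤ 5 ↔ 2*acc ≠ 0)
Before acc := 2*q: ¬(3*q ≤ 5 ↔ 4*q ≠ 0)
Before pos := cnt - 3: ¬(3*q ≤ 5 ↔ 4*q ≠ 0)
Before pos := pos - 5: ¬(3*q ≤ 5 ↔ 4*q ≠ 0)
Before acc := 3*cnt: ¬(3*q ≤ 5 ↔ 4*q ≠ 0)
Answer: WP = ¬(3*q ≤ 5 ↔ 4*q ≠ 0)


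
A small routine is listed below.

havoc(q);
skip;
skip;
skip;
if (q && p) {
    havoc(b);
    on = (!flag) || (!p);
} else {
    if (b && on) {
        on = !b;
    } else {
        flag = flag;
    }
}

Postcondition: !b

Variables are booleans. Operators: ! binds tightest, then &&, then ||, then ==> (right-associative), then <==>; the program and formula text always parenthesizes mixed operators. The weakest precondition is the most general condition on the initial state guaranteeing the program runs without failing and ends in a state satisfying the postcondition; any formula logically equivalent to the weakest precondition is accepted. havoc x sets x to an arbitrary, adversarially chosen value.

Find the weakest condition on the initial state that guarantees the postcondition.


Working backward. After the program, !b must hold.
Then branch requires false; else branch requires ((b && on) ==> (!b)) && ((!(b && on)) ==> (!b)).
Before the if: (!(q && p)) && ((!(q && p)) ==> (((b && on) ==> (!b)) && ((!(b && on)) ==> (!b))))
Before skip: (!(q && p)) && ((!(q && p)) ==> (((b && on) ==> (!b)) && ((!(b && on)) ==> (!b))))
Before skip: (!(q && p)) && ((!(q && p)) ==> (((b && on) ==> (!b)) && ((!(b && on)) ==> (!b))))
Before skip: (!(q && p)) && ((!(q && p)) ==> (((b && on) ==> (!b)) && ((!(b && on)) ==> (!b))))
Before havoc q: (!p) && ((!p) ==> (((b && on) ==> (!b)) && ((!(b && on)) ==> (!b)))) && ((b && on) ==> (!b)) && ((!(b && on)) ==> (!b))
Answer: WP = (!p) && ((!p) ==> (((b && on) ==> (!b)) && ((!(b && on)) ==> (!b)))) && ((b && on) ==> (!b)) && ((!(b && on)) ==> (!b))


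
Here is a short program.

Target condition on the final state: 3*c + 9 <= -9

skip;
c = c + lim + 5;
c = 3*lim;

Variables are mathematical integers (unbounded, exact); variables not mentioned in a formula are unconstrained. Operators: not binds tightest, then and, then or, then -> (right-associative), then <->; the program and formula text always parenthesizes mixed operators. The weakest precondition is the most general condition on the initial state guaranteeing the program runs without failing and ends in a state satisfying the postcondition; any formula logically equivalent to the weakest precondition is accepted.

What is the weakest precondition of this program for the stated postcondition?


Working backward. After the program, the postcondition 3*c + 9 <= -9 must hold; in canonical form it is 3*c <= -18.
Before c := 3*lim: 9*lim <= -18
Before c := c + lim + 5: 9*lim <= -18
Before skip: 9*lim <= -18
Answer: WP = 9*lim <= -18


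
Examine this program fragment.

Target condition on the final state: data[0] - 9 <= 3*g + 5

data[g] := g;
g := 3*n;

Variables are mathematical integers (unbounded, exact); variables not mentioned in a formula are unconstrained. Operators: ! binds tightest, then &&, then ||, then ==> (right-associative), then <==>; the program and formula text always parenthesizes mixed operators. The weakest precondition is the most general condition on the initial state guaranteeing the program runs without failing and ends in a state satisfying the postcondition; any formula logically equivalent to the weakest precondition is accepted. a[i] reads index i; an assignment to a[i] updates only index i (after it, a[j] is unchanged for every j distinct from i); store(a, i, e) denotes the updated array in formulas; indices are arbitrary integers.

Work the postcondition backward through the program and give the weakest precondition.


Working backward. After the program, the postcondition data[0] - 9 <= 3*g + 5 must hold; in canonical form it is data[0] <= 3*g + 14.
Before g := 3*n: data[0] <= 9*n + 14
Before data[g] := g: store(data, g, g)[0] <= 9*n + 14
Answer: WP = store(data, g, g)[0] <= 9*n + 14


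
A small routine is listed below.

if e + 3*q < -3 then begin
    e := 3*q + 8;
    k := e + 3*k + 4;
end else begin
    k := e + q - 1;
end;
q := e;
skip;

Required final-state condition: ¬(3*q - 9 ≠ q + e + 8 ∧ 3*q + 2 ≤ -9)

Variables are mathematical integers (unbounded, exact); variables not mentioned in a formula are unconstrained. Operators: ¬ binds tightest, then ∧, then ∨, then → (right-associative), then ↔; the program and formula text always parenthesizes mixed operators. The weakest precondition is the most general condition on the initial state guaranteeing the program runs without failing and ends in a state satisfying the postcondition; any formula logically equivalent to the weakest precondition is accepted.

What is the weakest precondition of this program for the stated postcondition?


Working backward. After the program, the postcondition ¬(3*q - 9 ≠ q + e + 8 ∧ 3*q + 2 ≤ -9) must hold; in canonical form it is ¬(2*q ≠ e + 17 ∧ 3*q ≤ -11).
Before skip: ¬(2*q ≠ e + 17 ∧ 3*q ≤ -11)
Before q := e: ¬(e ≠ 17 ∧ 3*e ≤ -11)
Then branch requires ¬(3*q ≠ 9 ∧ 9*q ≤ -35); else branch requires ¬(e ≠ 17 ∧ 3*e ≤ -11).
Before the if: (e + 3*q < -3 → (¬(3*q ≠ 9 ∧ 9*q ≤ -35))) ∧ ((¬(e + 3*q < -3)) → (¬(e ≠ 17 ∧ 3*e ≤ -11)))
Answer: WP = (e + 3*q < -3 → (¬(3*q ≠ 9 ∧ 9*q ≤ -35))) ∧ ((¬(e + 3*q < -3)) → (¬(e ≠ 17 ∧ 3*e ≤ -11)))


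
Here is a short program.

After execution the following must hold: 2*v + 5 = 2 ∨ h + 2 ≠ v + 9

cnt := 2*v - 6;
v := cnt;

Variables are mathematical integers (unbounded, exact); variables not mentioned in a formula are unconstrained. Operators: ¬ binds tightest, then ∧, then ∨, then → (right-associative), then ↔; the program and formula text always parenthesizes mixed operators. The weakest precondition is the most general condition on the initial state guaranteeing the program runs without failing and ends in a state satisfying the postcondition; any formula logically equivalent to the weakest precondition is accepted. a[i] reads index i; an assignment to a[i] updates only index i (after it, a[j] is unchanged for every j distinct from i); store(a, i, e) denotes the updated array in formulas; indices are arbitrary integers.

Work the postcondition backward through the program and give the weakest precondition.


Working backward. After the program, the postcondition 2*v + 5 = 2 ∨ h + 2 ≠ v + 9 must hold; in canonical form it is 2*v = -3 ∨ h ≠ v + 7.
Before v := cnt: 2*cnt = -3 ∨ h ≠ cnt + 7
Before cnt := 2*v - 6: 4*v = 9 ∨ h ≠ 2*v + 1
Answer: WP = 4*v = 9 ∨ h ≠ 2*v + 1


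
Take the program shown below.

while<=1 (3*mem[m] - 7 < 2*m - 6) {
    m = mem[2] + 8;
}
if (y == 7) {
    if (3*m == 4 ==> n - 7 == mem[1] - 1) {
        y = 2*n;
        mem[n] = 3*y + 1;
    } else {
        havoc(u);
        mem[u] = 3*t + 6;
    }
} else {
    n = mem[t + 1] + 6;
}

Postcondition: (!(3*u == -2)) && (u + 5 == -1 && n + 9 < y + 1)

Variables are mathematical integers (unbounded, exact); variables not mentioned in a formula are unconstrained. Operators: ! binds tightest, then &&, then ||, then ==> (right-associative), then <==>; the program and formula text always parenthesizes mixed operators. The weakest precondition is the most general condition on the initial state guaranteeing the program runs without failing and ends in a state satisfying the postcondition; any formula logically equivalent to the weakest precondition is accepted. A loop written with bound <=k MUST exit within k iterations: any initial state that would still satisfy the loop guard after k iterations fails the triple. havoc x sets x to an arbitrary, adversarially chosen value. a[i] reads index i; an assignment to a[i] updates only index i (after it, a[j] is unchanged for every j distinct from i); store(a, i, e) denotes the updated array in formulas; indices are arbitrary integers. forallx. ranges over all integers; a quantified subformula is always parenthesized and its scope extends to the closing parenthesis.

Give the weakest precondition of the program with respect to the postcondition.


Working backward. After the program, the postcondition (!(3*u == -2)) && (u + 5 == -1 && n + 9 < y + 1) must hold; in canonical form it is (!(3*u == -2)) && u == -6 && n < y - 8.
Then branch requires ((3*m == 4 ==> n == mem[1] + 6) ==> ((!(3*u == -2)) && u == -6 && n > 8)) && ((!(3*m == 4 ==> n == mem[1] + 6)) ==> (forall u_1. ((!(3*u_1 == -2)) && u_1 == -6 && n < y - 8))); else branch requires (!(3*u == -2)) && u == -6 && mem[t + 1] < y - 14.
Before the if: (y == 7 ==> (((3*m == 4 ==> n == mem[1] + 6) ==> ((!(3*u == -2)) && u == -6 && n > 8)) && ((!(3*m == 4 ==> n == mem[1] + 6)) ==> (forall u_1. ((!(3*u_1 == -2)) && u_1 == -6 && n < y - 8))))) && ((!(y == 7)) ==> ((!(3*u == -2)) && u == -6 && mem[t + 1] < y - 14))
Before the loop (bound <=1), unroll the exhaustion recursion (WP_0 = exit-now case; WP_j = one more guarded iteration, up to j = 1):
  WP_0: (!(3*mem[m] < 2*m + 1)) && (y == 7 ==> (((3*m == 4 ==> n == mem[1] + 6) ==> ((!(3*u == -2)) && u == -6 && n > 8)) && ((!(3*m == 4 ==> n == mem[1] + 6)) ==> (forall u_1. ((!(3*u_1 == -2)) && u_1 == -6 && n < y - 8))))) && ((!(y == 7)) ==> ((!(3*u == -2)) && u == -6 && mem[t + 1] < y - 14))
  WP_1: (3*mem[m] < 2*m + 1 ==> ((!(3*mem[mem[2] + 8] < 2*mem[2] + 17)) && (y == 7 ==> (((3*mem[2] == -20 ==> n == mem[1] + 6) ==> ((!(3*u == -2)) && u == -6 && n > 8)) && ((!(3*mem[2] == -20 ==> n == mem[1] + 6)) ==> (forall u_1. ((!(3*u_1 == -2)) && u_1 == -6 && n < y - 8))))) && ((!(y == 7)) ==> ((!(3*u == -2)) && u == -6 && mem[t + 1] < y - 14)))) && ((!(3*mem[m] < 2*m + 1)) ==> ((y == 7 ==> (((3*m == 4 ==> n == mem[1] + 6) ==> ((!(3*u == -2)) && u == -6 && n > 8)) && ((!(3*m == 4 ==> n == mem[1] + 6)) ==> (forall u_1. ((!(3*u_1 == -2)) && u_1 == -6 && n < y - 8))))) && ((!(y == 7)) ==> ((!(3*u == -2)) && u == -6 && mem[t + 1] < y - 14))))
So before the loop: (3*mem[m] < 2*m + 1 ==> ((!(3*mem[mem[2] + 8] < 2*mem[2] + 17)) && (y == 7 ==> (((3*mem[2] == -20 ==> n == mem[1] + 6) ==> ((!(3*u == -2)) && u == -6 && n > 8)) && ((!(3*mem[2] == -20 ==> n == mem[1] + 6)) ==> (forall u_1. ((!(3*u_1 == -2)) && u_1 == -6 && n < y - 8))))) && ((!(y == 7)) ==> ((!(3*u == -2)) && u == -6 && mem[t + 1] < y - 14)))) && ((!(3*mem[m] < 2*m + 1)) ==> ((y == 7 ==> (((3*m == 4 ==> n == mem[1] + 6) ==> ((!(3*u == -2)) && u == -6 && n > 8)) && ((!(3*m == 4 ==> n == mem[1] + 6)) ==> (forall u_1. ((!(3*u_1 == -2)) && u_1 == -6 && n < y - 8))))) && ((!(y == 7)) ==> ((!(3*u == -2)) && u == -6 && mem[t + 1] < y - 14))))
Answer: WP = (3*mem[m] < 2*m + 1 ==> ((!(3*mem[mem[2] + 8] < 2*mem[2] + 17)) && (y == 7 ==> (((3*mem[2] == -20 ==> n == mem[1] + 6) ==> ((!(3*u == -2)) && u == -6 && n > 8)) && ((!(3*mem[2] == -20 ==> n == mem[1] + 6)) ==> (forall u_1. ((!(3*u_1 == -2)) && u_1 == -6 && n < y - 8))))) && ((!(y == 7)) ==> ((!(3*u == -2)) && u == -6 && mem[t + 1] < y - 14)))) && ((!(3*mem[m] < 2*m + 1)) ==> ((y == 7 ==> (((3*m == 4 ==> n == mem[1] + 6) ==> ((!(3*u == -2)) && u == -6 && n > 8)) && ((!(3*m == 4 ==> n == mem[1] + 6)) ==> (forall u_1. ((!(3*u_1 == -2)) && u_1 == -6 && n < y - 8))))) && ((!(y == 7)) ==> ((!(3*u == -2)) && u == -6 && mem[t + 1] < y - 14))))


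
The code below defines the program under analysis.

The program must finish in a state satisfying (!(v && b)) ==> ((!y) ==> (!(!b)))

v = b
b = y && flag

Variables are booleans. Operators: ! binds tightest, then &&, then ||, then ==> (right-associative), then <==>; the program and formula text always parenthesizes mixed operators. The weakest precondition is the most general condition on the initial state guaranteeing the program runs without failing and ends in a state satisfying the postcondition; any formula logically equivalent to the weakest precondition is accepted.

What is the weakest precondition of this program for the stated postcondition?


Working backward. After the program, the postcondition (!(v && b)) ==> ((!y) ==> (!(!b))) must hold; in canonical form it is (!(v && b)) ==> ((!y) ==> b).
Before b := y && flag: (!(v && y && flag)) ==> ((!y) ==> (y && flag))
Before v := b: (!(b && y && flag)) ==> ((!y) ==> (y && flag))
Answer: WP = (!(b && y && flag)) ==> ((!y) ==> (y && flag))


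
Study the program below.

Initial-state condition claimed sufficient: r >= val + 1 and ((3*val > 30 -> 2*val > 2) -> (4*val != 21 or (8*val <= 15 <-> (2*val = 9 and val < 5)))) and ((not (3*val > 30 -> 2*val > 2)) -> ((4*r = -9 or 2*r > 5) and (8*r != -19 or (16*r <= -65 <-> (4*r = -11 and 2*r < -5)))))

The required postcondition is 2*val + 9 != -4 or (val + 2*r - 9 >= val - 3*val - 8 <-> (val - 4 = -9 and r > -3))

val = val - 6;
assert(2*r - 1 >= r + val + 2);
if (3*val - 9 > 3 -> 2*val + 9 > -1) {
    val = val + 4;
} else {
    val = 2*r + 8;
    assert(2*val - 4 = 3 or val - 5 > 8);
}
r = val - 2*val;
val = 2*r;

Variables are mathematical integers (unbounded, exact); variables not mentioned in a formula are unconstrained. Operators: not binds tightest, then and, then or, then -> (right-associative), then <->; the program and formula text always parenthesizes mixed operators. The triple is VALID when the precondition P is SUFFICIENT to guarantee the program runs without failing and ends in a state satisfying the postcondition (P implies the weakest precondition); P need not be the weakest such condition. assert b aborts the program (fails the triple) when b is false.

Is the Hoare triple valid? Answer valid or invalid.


Working backward. After the program, the postcondition 2*val + 9 != -4 or (val + 2*r - 9 >= val - 3*val - 8 <-> (val - 4 = -9 and r > -3)) must hold; in canonical form it is 2*val != -13 or (2*r + 3*val >= 1 <-> (val = -5 and r > -3)).
Before val := 2*r: 4*r != -13 or (8*r >= 1 <-> (2*r = -5 and r > -3))
Before r := val - 2*val: 4*val != 13 or (8*val <= -1 <-> (2*val = 5 and val < 3))
Then branch requires 4*val != -3 or (8*val <= -33 <-> (2*val = -3 and val < -1)); else branch requires (4*r = -9 or 2*r > 5) and (8*r != -19 or (16*r <= -65 <-> (4*r = -11 and 2*r < -5))).
Before the if: ((3*val > 12 -> 2*val > -10) -> (4*val != -3 or (8*val <= -33 <-> (2*val = -3 and val < -1)))) and ((not (3*val > 12 -> 2*val > -10)) -> ((4*r = -9 or 2*r > 5) and (8*r != -19 or (16*r <= -65 <-> (4*r = -11 and 2*r < -5)))))
Before assert 2*r - 1 >= r + val + 2: r >= val + 3 and ((3*val > 12 -> 2*val > -10) -> (4*val != -3 or (8*val <= -33 <-> (2*val = -3 and val < -1)))) and ((not (3*val > 12 -> 2*val > -10)) -> ((4*r = -9 or 2*r > 5) and (8*r != -19 or (16*r <= -65 <-> (4*r = -11 and 2*r < -5)))))
Before val := val - 6: r >= val - 3 and ((3*val > 30 -> 2*val > 2) -> (4*val != 21 or (8*val <= 15 <-> (2*val = 9 and val < 5)))) and ((not (3*val > 30 -> 2*val > 2)) -> ((4*r = -9 or 2*r > 5) and (8*r != -19 or (16*r <= -65 <-> (4*r = -11 and 2*r < -5)))))
The weakest precondition is r >= val - 3 and ((3*val > 30 -> 2*val > 2) -> (4*val != 21 or (8*val <= 15 <-> (2*val = 9 and val < 5)))) and ((not (3*val > 30 -> 2*val > 2)) -> ((4*r = -9 or 2*r > 5) and (8*r != -19 or (16*r <= -65 <-> (4*r = -11 and 2*r < -5))))).
Check whether r >= val + 1 and ((3*val > 30 -> 2*val > 2) -> (4*val != 21 or (8*val <= 15 <-> (2*val = 9 and val < 5)))) and ((not (3*val > 30 -> 2*val > 2)) -> ((4*r = -9 or 2*r > 5) and (8*r != -19 or (16*r <= -65 <-> (4*r = -11 and 2*r < -5))))) implies it.
Every state satisfying the precondition satisfies the weakest precondition: the implication holds.
Answer: valid
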